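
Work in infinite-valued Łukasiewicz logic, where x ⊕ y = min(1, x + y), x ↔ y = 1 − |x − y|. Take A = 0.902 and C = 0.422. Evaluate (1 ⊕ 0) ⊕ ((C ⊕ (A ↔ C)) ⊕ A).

1 ⊕ 0 = min(1, 1.000 + 0.000) = min(1, 1.000) = 1.000
A ↔ C = 1 − |0.902 − 0.422| = 1 − 0.480 = 0.520
C ⊕ (A ↔ C) = min(1, 0.422 + 0.520) = min(1, 0.942) = 0.942
(C ⊕ (A ↔ C)) ⊕ A = min(1, 0.942 + 0.902) = min(1, 1.844) = 1.000
(1 ⊕ 0) ⊕ ((C ⊕ (A ↔ C)) ⊕ A) = min(1, 1.000 + 1.000) = min(1, 2.000) = 1.000

1.000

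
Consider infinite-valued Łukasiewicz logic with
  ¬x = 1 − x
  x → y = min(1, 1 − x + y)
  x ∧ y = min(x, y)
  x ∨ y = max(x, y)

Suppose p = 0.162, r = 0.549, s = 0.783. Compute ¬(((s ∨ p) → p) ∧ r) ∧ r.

s ∨ p = max(0.783, 0.162) = 0.783
(s ∨ p) → p = min(1, 1 − 0.783 + 0.162) = min(1, 0.379) = 0.379
((s ∨ p) → p) ∧ r = min(0.379, 0.549) = 0.379
¬(((s ∨ p) → p) ∧ r) = 1 − 0.379 = 0.621
¬(((s ∨ p) → p) ∧ r) ∧ r = min(0.621, 0.549) = 0.549

0.549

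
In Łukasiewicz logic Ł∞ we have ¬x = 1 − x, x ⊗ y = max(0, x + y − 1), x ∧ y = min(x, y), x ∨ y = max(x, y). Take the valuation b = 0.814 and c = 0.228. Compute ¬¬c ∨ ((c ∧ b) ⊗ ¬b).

¬c = 1 − 0.228 = 0.772
¬¬c = 1 − 0.772 = 0.228
c ∧ b = min(0.228, 0.814) = 0.228
¬b = 1 − 0.814 = 0.186
(c ∧ b) ⊗ ¬b = max(0, 0.228 + 0.186 − 1) = max(0, -0.586) = 0.000
¬¬c ∨ ((c ∧ b) ⊗ ¬b) = max(0.228, 0.000) = 0.228

0.228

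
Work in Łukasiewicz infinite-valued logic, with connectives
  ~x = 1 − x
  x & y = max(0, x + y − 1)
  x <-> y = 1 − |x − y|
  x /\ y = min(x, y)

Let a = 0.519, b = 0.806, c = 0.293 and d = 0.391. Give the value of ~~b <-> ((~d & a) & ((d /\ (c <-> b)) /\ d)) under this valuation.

0.194

~b = 1 − 0.806 = 0.194
~~b = 1 − 0.194 = 0.806
~d = 1 − 0.391 = 0.609
~d & a = max(0, 0.609 + 0.519 − 1) = max(0, 0.128) = 0.128
c <-> b = 1 − |0.293 − 0.806| = 1 − 0.513 = 0.487
d /\ (c <-> b) = min(0.391, 0.487) = 0.391
(d /\ (c <-> b)) /\ d = min(0.391, 0.391) = 0.391
(~d & a) & ((d /\ (c <-> b)) /\ d) = max(0, 0.128 + 0.391 − 1) = max(0, -0.481) = 0.000
~~b <-> ((~d & a) & ((d /\ (c <-> b)) /\ d)) = 1 − |0.806 − 0.000| = 1 − 0.806 = 0.194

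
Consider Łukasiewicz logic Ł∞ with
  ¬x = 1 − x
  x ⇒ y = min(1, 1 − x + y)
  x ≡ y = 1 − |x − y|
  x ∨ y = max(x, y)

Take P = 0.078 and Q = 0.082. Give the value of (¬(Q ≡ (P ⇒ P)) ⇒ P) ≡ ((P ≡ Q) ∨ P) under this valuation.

0.164

P ⇒ P = min(1, 1 − 0.078 + 0.078) = min(1, 1.000) = 1.000
Q ≡ (P ⇒ P) = 1 − |0.082 − 1.000| = 1 − 0.918 = 0.082
¬(Q ≡ (P ⇒ P)) = 1 − 0.082 = 0.918
¬(Q ≡ (P ⇒ P)) ⇒ P = min(1, 1 − 0.918 + 0.078) = min(1, 0.160) = 0.160
P ≡ Q = 1 − |0.078 − 0.082| = 1 − 0.004 = 0.996
(P ≡ Q) ∨ P = max(0.996, 0.078) = 0.996
(¬(Q ≡ (P ⇒ P)) ⇒ P) ≡ ((P ≡ Q) ∨ P) = 1 − |0.160 − 0.996| = 1 − 0.836 = 0.164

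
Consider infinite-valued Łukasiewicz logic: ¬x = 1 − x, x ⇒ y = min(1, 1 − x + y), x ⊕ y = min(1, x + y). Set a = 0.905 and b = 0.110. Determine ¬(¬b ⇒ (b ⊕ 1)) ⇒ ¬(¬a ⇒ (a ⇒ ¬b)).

¬b = 1 − 0.110 = 0.890
b ⊕ 1 = min(1, 0.110 + 1.000) = min(1, 1.110) = 1.000
¬b ⇒ (b ⊕ 1) = min(1, 1 − 0.890 + 1.000) = min(1, 1.110) = 1.000
¬(¬b ⇒ (b ⊕ 1)) = 1 − 1.000 = 0.000
¬a = 1 − 0.905 = 0.095
a ⇒ ¬b = min(1, 1 − 0.905 + 0.890) = min(1, 0.985) = 0.985
¬a ⇒ (a ⇒ ¬b) = min(1, 1 − 0.095 + 0.985) = min(1, 1.890) = 1.000
¬(¬a ⇒ (a ⇒ ¬b)) = 1 − 1.000 = 0.000
¬(¬b ⇒ (b ⊕ 1)) ⇒ ¬(¬a ⇒ (a ⇒ ¬b)) = min(1, 1 − 0.000 + 0.000) = min(1, 1.000) = 1.000

1.000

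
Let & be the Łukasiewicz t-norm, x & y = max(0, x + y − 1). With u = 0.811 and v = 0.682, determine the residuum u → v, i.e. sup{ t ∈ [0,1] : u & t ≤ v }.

The residuum of the Łukasiewicz t-norm gives the supremum: min(1, 1 − 0.811 + 0.682).
1 − 0.811 + 0.682 = 0.871, so t = min(1, 0.871) = 0.871.
Check: 0.811 & 0.871 = max(0, 0.682) = 0.682 ≤ 0.682.

0.871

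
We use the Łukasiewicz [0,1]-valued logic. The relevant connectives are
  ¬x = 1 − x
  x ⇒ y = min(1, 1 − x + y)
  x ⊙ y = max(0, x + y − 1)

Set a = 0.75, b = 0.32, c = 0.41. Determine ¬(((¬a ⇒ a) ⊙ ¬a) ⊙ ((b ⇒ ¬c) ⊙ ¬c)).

¬a = 1 − 0.75 = 0.25
¬a ⇒ a = min(1, 1 − 0.25 + 0.75) = min(1, 1.50) = 1.00
(¬a ⇒ a) ⊙ ¬a = max(0, 1.00 + 0.25 − 1) = max(0, 0.25) = 0.25
¬c = 1 − 0.41 = 0.59
b ⇒ ¬c = min(1, 1 − 0.32 + 0.59) = min(1, 1.27) = 1.00
(b ⇒ ¬c) ⊙ ¬c = max(0, 1.00 + 0.59 − 1) = max(0, 0.59) = 0.59
((¬a ⇒ a) ⊙ ¬a) ⊙ ((b ⇒ ¬c) ⊙ ¬c) = max(0, 0.25 + 0.59 − 1) = max(0, -0.16) = 0.00
¬(((¬a ⇒ a) ⊙ ¬a) ⊙ ((b ⇒ ¬c) ⊙ ¬c)) = 1 − 0.00 = 1.00

1.00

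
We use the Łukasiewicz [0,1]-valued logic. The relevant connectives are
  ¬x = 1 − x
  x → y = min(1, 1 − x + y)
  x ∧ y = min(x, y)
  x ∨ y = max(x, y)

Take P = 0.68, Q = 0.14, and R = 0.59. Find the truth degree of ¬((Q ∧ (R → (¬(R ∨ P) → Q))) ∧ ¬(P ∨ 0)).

R ∨ P = max(0.59, 0.68) = 0.68
¬(R ∨ P) = 1 − 0.68 = 0.32
¬(R ∨ P) → Q = min(1, 1 − 0.32 + 0.14) = min(1, 0.82) = 0.82
R → (¬(R ∨ P) → Q) = min(1, 1 − 0.59 + 0.82) = min(1, 1.23) = 1.00
Q ∧ (R → (¬(R ∨ P) → Q)) = min(0.14, 1.00) = 0.14
P ∨ 0 = max(0.68, 0.00) = 0.68
¬(P ∨ 0) = 1 − 0.68 = 0.32
(Q ∧ (R → (¬(R ∨ P) → Q))) ∧ ¬(P ∨ 0) = min(0.14, 0.32) = 0.14
¬((Q ∧ (R → (¬(R ∨ P) → Q))) ∧ ¬(P ∨ 0)) = 1 − 0.14 = 0.86

0.86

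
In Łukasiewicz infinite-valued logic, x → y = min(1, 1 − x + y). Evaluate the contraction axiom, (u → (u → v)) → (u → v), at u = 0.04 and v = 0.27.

u → v = min(1, 1 − 0.04 + 0.27) = min(1, 1.23) = 1.00
u → (u → v) = min(1, 1 − 0.04 + 1.00) = min(1, 1.96) = 1.00
(u → (u → v)) → (u → v) = min(1, 1 − 1.00 + 1.00) = min(1, 1.00) = 1.00

1.00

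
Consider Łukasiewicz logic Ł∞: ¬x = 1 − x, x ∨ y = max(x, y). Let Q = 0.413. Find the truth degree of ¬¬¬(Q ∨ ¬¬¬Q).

¬Q = 1 − 0.413 = 0.587
¬¬Q = 1 − 0.587 = 0.413
¬¬¬Q = 1 − 0.413 = 0.587
Q ∨ ¬¬¬Q = max(0.413, 0.587) = 0.587
¬(Q ∨ ¬¬¬Q) = 1 − 0.587 = 0.413
¬¬(Q ∨ ¬¬¬Q) = 1 − 0.413 = 0.587
¬¬¬(Q ∨ ¬¬¬Q) = 1 − 0.587 = 0.413

0.413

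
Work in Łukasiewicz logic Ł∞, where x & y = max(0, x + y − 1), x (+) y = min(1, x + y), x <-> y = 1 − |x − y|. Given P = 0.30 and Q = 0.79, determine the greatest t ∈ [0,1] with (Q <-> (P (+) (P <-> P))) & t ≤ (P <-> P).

P <-> P = 1 − |0.30 − 0.30| = 1 − 0.00 = 1.00
P (+) (P <-> P) = min(1, 0.30 + 1.00) = min(1, 1.30) = 1.00
Q <-> (P (+) (P <-> P)) = 1 − |0.79 − 1.00| = 1 − 0.21 = 0.79
So the left factor is Q <-> (P (+) (P <-> P)) = 0.79.
So the right-hand bound is P <-> P = 1.00.
The residuum of the Łukasiewicz t-norm gives the supremum: min(1, 1 − 0.79 + 1.00).
1 − 0.79 + 1.00 = 1.21, so t = min(1, 1.21) = 1.00.
Check: 0.79 & 1.00 = max(0, 0.79) = 0.79 ≤ 1.00.

1.00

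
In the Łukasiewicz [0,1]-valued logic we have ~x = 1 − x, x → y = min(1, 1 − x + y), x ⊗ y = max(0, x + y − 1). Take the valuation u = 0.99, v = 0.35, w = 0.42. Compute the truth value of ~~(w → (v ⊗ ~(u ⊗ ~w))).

0.58

~w = 1 − 0.42 = 0.58
u ⊗ ~w = max(0, 0.99 + 0.58 − 1) = max(0, 0.57) = 0.57
~(u ⊗ ~w) = 1 − 0.57 = 0.43
v ⊗ ~(u ⊗ ~w) = max(0, 0.35 + 0.43 − 1) = max(0, -0.22) = 0.00
w → (v ⊗ ~(u ⊗ ~w)) = min(1, 1 − 0.42 + 0.00) = min(1, 0.58) = 0.58
~(w → (v ⊗ ~(u ⊗ ~w))) = 1 − 0.58 = 0.42
~~(w → (v ⊗ ~(u ⊗ ~w))) = 1 − 0.42 = 0.58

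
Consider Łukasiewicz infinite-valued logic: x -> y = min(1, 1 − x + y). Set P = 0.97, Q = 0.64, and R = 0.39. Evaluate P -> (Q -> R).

Q -> R = min(1, 1 − 0.64 + 0.39) = min(1, 0.75) = 0.75
P -> (Q -> R) = min(1, 1 − 0.97 + 0.75) = min(1, 0.78) = 0.78

0.78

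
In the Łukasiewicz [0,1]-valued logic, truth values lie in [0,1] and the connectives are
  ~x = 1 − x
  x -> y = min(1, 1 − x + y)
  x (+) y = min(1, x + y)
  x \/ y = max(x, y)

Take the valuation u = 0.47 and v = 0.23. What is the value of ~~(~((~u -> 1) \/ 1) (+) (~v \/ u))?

0.77

~u = 1 − 0.47 = 0.53
~u -> 1 = min(1, 1 − 0.53 + 1.00) = min(1, 1.47) = 1.00
(~u -> 1) \/ 1 = max(1.00, 1.00) = 1.00
~((~u -> 1) \/ 1) = 1 − 1.00 = 0.00
~v = 1 − 0.23 = 0.77
~v \/ u = max(0.77, 0.47) = 0.77
~((~u -> 1) \/ 1) (+) (~v \/ u) = min(1, 0.00 + 0.77) = min(1, 0.77) = 0.77
~(~((~u -> 1) \/ 1) (+) (~v \/ u)) = 1 − 0.77 = 0.23
~~(~((~u -> 1) \/ 1) (+) (~v \/ u)) = 1 − 0.23 = 0.77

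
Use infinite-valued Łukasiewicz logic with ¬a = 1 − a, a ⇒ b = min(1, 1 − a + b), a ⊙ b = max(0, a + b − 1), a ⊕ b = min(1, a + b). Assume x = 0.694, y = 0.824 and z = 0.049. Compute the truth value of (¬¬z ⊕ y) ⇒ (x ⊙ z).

0.127

¬z = 1 − 0.049 = 0.951
¬¬z = 1 − 0.951 = 0.049
¬¬z ⊕ y = min(1, 0.049 + 0.824) = min(1, 0.873) = 0.873
x ⊙ z = max(0, 0.694 + 0.049 − 1) = max(0, -0.257) = 0.000
(¬¬z ⊕ y) ⇒ (x ⊙ z) = min(1, 1 − 0.873 + 0.000) = min(1, 0.127) = 0.127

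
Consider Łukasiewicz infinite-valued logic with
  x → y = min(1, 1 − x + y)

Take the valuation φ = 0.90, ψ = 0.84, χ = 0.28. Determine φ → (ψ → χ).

ψ → χ = min(1, 1 − 0.84 + 0.28) = min(1, 0.44) = 0.44
φ → (ψ → χ) = min(1, 1 − 0.90 + 0.44) = min(1, 0.54) = 0.54

0.54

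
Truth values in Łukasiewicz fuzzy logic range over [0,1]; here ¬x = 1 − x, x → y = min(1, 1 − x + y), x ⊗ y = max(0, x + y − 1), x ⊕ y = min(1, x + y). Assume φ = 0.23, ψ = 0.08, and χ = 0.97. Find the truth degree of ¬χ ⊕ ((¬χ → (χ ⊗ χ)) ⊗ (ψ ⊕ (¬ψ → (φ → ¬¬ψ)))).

¬χ = 1 − 0.97 = 0.03
χ ⊗ χ = max(0, 0.97 + 0.97 − 1) = max(0, 0.94) = 0.94
¬χ → (χ ⊗ χ) = min(1, 1 − 0.03 + 0.94) = min(1, 1.91) = 1.00
¬ψ = 1 − 0.08 = 0.92
¬¬ψ = 1 − 0.92 = 0.08
φ → ¬¬ψ = min(1, 1 − 0.23 + 0.08) = min(1, 0.85) = 0.85
¬ψ → (φ → ¬¬ψ) = min(1, 1 − 0.92 + 0.85) = min(1, 0.93) = 0.93
ψ ⊕ (¬ψ → (φ → ¬¬ψ)) = min(1, 0.08 + 0.93) = min(1, 1.01) = 1.00
(¬χ → (χ ⊗ χ)) ⊗ (ψ ⊕ (¬ψ → (φ → ¬¬ψ))) = max(0, 1.00 + 1.00 − 1) = max(0, 1.00) = 1.00
¬χ ⊕ ((¬χ → (χ ⊗ χ)) ⊗ (ψ ⊕ (¬ψ → (φ → ¬¬ψ)))) = min(1, 0.03 + 1.00) = min(1, 1.03) = 1.00

1.00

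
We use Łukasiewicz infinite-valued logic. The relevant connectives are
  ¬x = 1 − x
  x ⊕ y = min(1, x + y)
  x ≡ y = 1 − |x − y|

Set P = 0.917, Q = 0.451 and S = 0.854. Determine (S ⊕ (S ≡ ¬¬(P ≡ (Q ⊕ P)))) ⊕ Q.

1.000

Q ⊕ P = min(1, 0.451 + 0.917) = min(1, 1.368) = 1.000
P ≡ (Q ⊕ P) = 1 − |0.917 − 1.000| = 1 − 0.083 = 0.917
¬(P ≡ (Q ⊕ P)) = 1 − 0.917 = 0.083
¬¬(P ≡ (Q ⊕ P)) = 1 − 0.083 = 0.917
S ≡ ¬¬(P ≡ (Q ⊕ P)) = 1 − |0.854 − 0.917| = 1 − 0.063 = 0.937
S ⊕ (S ≡ ¬¬(P ≡ (Q ⊕ P))) = min(1, 0.854 + 0.937) = min(1, 1.791) = 1.000
(S ⊕ (S ≡ ¬¬(P ≡ (Q ⊕ P)))) ⊕ Q = min(1, 1.000 + 0.451) = min(1, 1.451) = 1.000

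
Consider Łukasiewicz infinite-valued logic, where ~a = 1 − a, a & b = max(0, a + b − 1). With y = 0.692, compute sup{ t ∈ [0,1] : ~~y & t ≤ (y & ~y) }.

~y = 1 − 0.692 = 0.308
~~y = 1 − 0.308 = 0.692
So the left factor is ~~y = 0.692.
y & ~y = max(0, 0.692 + 0.308 − 1) = max(0, 0.000) = 0.000
So the right-hand bound is y & ~y = 0.000.
The residuum of the Łukasiewicz t-norm gives the supremum: min(1, 1 − 0.692 + 0.000).
1 − 0.692 + 0.000 = 0.308, so t = min(1, 0.308) = 0.308.
Check: 0.692 & 0.308 = max(0, 0.000) = 0.000 ≤ 0.000.

0.308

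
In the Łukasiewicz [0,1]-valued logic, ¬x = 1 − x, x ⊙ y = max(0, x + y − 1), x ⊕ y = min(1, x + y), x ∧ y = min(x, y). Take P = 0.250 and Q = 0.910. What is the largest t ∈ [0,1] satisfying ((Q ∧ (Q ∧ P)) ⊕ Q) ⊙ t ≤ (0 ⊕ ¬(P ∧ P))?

0.750

Q ∧ P = min(0.910, 0.250) = 0.250
Q ∧ (Q ∧ P) = min(0.910, 0.250) = 0.250
(Q ∧ (Q ∧ P)) ⊕ Q = min(1, 0.250 + 0.910) = min(1, 1.160) = 1.000
So the left factor is (Q ∧ (Q ∧ P)) ⊕ Q = 1.000.
P ∧ P = min(0.250, 0.250) = 0.250
¬(P ∧ P) = 1 − 0.250 = 0.750
0 ⊕ ¬(P ∧ P) = min(1, 0.000 + 0.750) = min(1, 0.750) = 0.750
So the right-hand bound is 0 ⊕ ¬(P ∧ P) = 0.750.
The residuum of the Łukasiewicz t-norm gives the supremum: min(1, 1 − 1.000 + 0.750).
1 − 1.000 + 0.750 = 0.750, so t = min(1, 0.750) = 0.750.
Check: 1.000 ⊙ 0.750 = max(0, 0.750) = 0.750 ≤ 0.750.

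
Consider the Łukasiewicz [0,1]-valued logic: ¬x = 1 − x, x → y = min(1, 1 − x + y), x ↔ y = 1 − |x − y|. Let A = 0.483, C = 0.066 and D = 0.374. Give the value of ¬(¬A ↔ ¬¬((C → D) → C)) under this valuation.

¬A = 1 − 0.483 = 0.517
C → D = min(1, 1 − 0.066 + 0.374) = min(1, 1.308) = 1.000
(C → D) → C = min(1, 1 − 1.000 + 0.066) = min(1, 0.066) = 0.066
¬((C → D) → C) = 1 − 0.066 = 0.934
¬¬((C → D) → C) = 1 − 0.934 = 0.066
¬A ↔ ¬¬((C → D) → C) = 1 − |0.517 − 0.066| = 1 − 0.451 = 0.549
¬(¬A ↔ ¬¬((C → D) → C)) = 1 − 0.549 = 0.451

0.451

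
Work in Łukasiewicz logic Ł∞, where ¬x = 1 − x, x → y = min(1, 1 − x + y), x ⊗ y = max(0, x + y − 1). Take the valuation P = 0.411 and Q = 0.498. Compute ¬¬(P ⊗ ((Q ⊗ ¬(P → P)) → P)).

P → P = min(1, 1 − 0.411 + 0.411) = min(1, 1.000) = 1.000
¬(P → P) = 1 − 1.000 = 0.000
Q ⊗ ¬(P → P) = max(0, 0.498 + 0.000 − 1) = max(0, -0.502) = 0.000
(Q ⊗ ¬(P → P)) → P = min(1, 1 − 0.000 + 0.411) = min(1, 1.411) = 1.000
P ⊗ ((Q ⊗ ¬(P → P)) → P) = max(0, 0.411 + 1.000 − 1) = max(0, 0.411) = 0.411
¬(P ⊗ ((Q ⊗ ¬(P → P)) → P)) = 1 − 0.411 = 0.589
¬¬(P ⊗ ((Q ⊗ ¬(P → P)) → P)) = 1 − 0.589 = 0.411

0.411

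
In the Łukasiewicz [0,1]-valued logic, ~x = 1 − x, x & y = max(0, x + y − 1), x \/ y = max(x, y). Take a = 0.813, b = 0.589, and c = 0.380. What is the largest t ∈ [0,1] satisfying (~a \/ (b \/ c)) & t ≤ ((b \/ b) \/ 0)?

~a = 1 − 0.813 = 0.187
b \/ c = max(0.589, 0.380) = 0.589
~a \/ (b \/ c) = max(0.187, 0.589) = 0.589
So the left factor is ~a \/ (b \/ c) = 0.589.
b \/ b = max(0.589, 0.589) = 0.589
(b \/ b) \/ 0 = max(0.589, 0.000) = 0.589
So the right-hand bound is (b \/ b) \/ 0 = 0.589.
The residuum of the Łukasiewicz t-norm gives the supremum: min(1, 1 − 0.589 + 0.589).
1 − 0.589 + 0.589 = 1.000, so t = min(1, 1.000) = 1.000.
Check: 0.589 & 1.000 = max(0, 0.589) = 0.589 ≤ 0.589.

1.000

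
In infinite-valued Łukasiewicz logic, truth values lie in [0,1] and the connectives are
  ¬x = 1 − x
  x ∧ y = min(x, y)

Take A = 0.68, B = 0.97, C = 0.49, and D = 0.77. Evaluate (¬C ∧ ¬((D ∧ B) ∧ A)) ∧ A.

0.32

¬C = 1 − 0.49 = 0.51
D ∧ B = min(0.77, 0.97) = 0.77
(D ∧ B) ∧ A = min(0.77, 0.68) = 0.68
¬((D ∧ B) ∧ A) = 1 − 0.68 = 0.32
¬C ∧ ¬((D ∧ B) ∧ A) = min(0.51, 0.32) = 0.32
(¬C ∧ ¬((D ∧ B) ∧ A)) ∧ A = min(0.32, 0.68) = 0.32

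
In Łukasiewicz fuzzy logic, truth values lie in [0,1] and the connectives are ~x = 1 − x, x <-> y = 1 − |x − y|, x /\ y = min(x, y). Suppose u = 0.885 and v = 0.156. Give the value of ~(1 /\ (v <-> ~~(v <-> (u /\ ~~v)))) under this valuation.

0.844

~v = 1 − 0.156 = 0.844
~~v = 1 − 0.844 = 0.156
u /\ ~~v = min(0.885, 0.156) = 0.156
v <-> (u /\ ~~v) = 1 − |0.156 − 0.156| = 1 − 0.000 = 1.000
~(v <-> (u /\ ~~v)) = 1 − 1.000 = 0.000
~~(v <-> (u /\ ~~v)) = 1 − 0.000 = 1.000
v <-> ~~(v <-> (u /\ ~~v)) = 1 − |0.156 − 1.000| = 1 − 0.844 = 0.156
1 /\ (v <-> ~~(v <-> (u /\ ~~v))) = min(1.000, 0.156) = 0.156
~(1 /\ (v <-> ~~(v <-> (u /\ ~~v)))) = 1 − 0.156 = 0.844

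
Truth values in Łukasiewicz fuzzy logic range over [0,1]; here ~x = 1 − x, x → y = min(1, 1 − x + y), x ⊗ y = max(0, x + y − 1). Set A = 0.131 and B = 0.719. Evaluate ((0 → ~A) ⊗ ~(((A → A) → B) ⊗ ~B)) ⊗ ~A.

~A = 1 − 0.131 = 0.869
0 → ~A = min(1, 1 − 0.000 + 0.869) = min(1, 1.869) = 1.000
A → A = min(1, 1 − 0.131 + 0.131) = min(1, 1.000) = 1.000
(A → A) → B = min(1, 1 − 1.000 + 0.719) = min(1, 0.719) = 0.719
~B = 1 − 0.719 = 0.281
((A → A) → B) ⊗ ~B = max(0, 0.719 + 0.281 − 1) = max(0, 0.000) = 0.000
~(((A → A) → B) ⊗ ~B) = 1 − 0.000 = 1.000
(0 → ~A) ⊗ ~(((A → A) → B) ⊗ ~B) = max(0, 1.000 + 1.000 − 1) = max(0, 1.000) = 1.000
((0 → ~A) ⊗ ~(((A → A) → B) ⊗ ~B)) ⊗ ~A = max(0, 1.000 + 0.869 − 1) = max(0, 0.869) = 0.869

0.869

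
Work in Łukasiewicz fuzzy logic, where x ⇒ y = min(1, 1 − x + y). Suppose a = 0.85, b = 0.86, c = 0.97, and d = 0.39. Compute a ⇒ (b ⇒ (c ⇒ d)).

c ⇒ d = min(1, 1 − 0.97 + 0.39) = min(1, 0.42) = 0.42
b ⇒ (c ⇒ d) = min(1, 1 − 0.86 + 0.42) = min(1, 0.56) = 0.56
a ⇒ (b ⇒ (c ⇒ d)) = min(1, 1 − 0.85 + 0.56) = min(1, 0.71) = 0.71

0.71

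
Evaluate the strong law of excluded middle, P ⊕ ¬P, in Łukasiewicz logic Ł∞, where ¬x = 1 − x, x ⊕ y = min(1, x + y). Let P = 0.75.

1.00

¬P = 1 − 0.75 = 0.25
P ⊕ ¬P = min(1, 0.75 + 0.25) = min(1, 1.00) = 1.00
(As expected: always 1 in Ł∞ since a ⊕ (1−a) = 1.)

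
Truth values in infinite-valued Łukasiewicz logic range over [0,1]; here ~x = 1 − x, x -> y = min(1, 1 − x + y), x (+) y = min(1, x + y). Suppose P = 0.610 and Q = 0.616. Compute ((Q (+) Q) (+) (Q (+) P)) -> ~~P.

0.610

Q (+) Q = min(1, 0.616 + 0.616) = min(1, 1.232) = 1.000
Q (+) P = min(1, 0.616 + 0.610) = min(1, 1.226) = 1.000
(Q (+) Q) (+) (Q (+) P) = min(1, 1.000 + 1.000) = min(1, 2.000) = 1.000
~P = 1 − 0.610 = 0.390
~~P = 1 − 0.390 = 0.610
((Q (+) Q) (+) (Q (+) P)) -> ~~P = min(1, 1 − 1.000 + 0.610) = min(1, 0.610) = 0.610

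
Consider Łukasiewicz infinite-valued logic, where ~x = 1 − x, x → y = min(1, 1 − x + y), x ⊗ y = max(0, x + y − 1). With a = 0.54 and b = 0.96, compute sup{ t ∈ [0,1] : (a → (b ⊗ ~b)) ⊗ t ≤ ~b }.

0.58

~b = 1 − 0.96 = 0.04
b ⊗ ~b = max(0, 0.96 + 0.04 − 1) = max(0, 0.00) = 0.00
a → (b ⊗ ~b) = min(1, 1 − 0.54 + 0.00) = min(1, 0.46) = 0.46
So the left factor is a → (b ⊗ ~b) = 0.46.
So the right-hand bound is ~b = 0.04.
The residuum of the Łukasiewicz t-norm gives the supremum: min(1, 1 − 0.46 + 0.04).
1 − 0.46 + 0.04 = 0.58, so t = min(1, 0.58) = 0.58.
Check: 0.46 ⊗ 0.58 = max(0, 0.04) = 0.04 ≤ 0.04.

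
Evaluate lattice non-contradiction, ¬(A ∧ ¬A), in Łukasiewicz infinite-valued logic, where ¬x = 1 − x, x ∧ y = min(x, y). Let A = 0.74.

¬A = 1 − 0.74 = 0.26
A ∧ ¬A = min(0.74, 0.26) = 0.26
¬(A ∧ ¬A) = 1 − 0.26 = 0.74
(The value 0.74 < 1 shows this instance is not satisfied; not a Ł∞-tautology — its value is 1 − min(a, 1−a).)

0.74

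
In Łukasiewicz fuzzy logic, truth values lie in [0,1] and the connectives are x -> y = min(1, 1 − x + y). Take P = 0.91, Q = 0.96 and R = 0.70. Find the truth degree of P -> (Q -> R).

0.83

Q -> R = min(1, 1 − 0.96 + 0.70) = min(1, 0.74) = 0.74
P -> (Q -> R) = min(1, 1 − 0.91 + 0.74) = min(1, 0.83) = 0.83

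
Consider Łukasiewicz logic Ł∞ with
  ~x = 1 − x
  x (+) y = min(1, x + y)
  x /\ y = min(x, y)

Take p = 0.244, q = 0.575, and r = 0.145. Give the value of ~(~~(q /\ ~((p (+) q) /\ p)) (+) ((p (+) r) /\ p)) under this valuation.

p (+) q = min(1, 0.244 + 0.575) = min(1, 0.819) = 0.819
(p (+) q) /\ p = min(0.819, 0.244) = 0.244
~((p (+) q) /\ p) = 1 − 0.244 = 0.756
q /\ ~((p (+) q) /\ p) = min(0.575, 0.756) = 0.575
~(q /\ ~((p (+) q) /\ p)) = 1 − 0.575 = 0.425
~~(q /\ ~((p (+) q) /\ p)) = 1 − 0.425 = 0.575
p (+) r = min(1, 0.244 + 0.145) = min(1, 0.389) = 0.389
(p (+) r) /\ p = min(0.389, 0.244) = 0.244
~~(q /\ ~((p (+) q) /\ p)) (+) ((p (+) r) /\ p) = min(1, 0.575 + 0.244) = min(1, 0.819) = 0.819
~(~~(q /\ ~((p (+) q) /\ p)) (+) ((p (+) r) /\ p)) = 1 − 0.819 = 0.181

0.181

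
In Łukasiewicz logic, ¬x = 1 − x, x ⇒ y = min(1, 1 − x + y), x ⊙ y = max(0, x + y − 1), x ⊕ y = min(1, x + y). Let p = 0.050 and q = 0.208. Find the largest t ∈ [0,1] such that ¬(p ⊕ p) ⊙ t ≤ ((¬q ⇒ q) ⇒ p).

p ⊕ p = min(1, 0.050 + 0.050) = min(1, 0.100) = 0.100
¬(p ⊕ p) = 1 − 0.100 = 0.900
So the left factor is ¬(p ⊕ p) = 0.900.
¬q = 1 − 0.208 = 0.792
¬q ⇒ q = min(1, 1 − 0.792 + 0.208) = min(1, 0.416) = 0.416
(¬q ⇒ q) ⇒ p = min(1, 1 − 0.416 + 0.050) = min(1, 0.634) = 0.634
So the right-hand bound is (¬q ⇒ q) ⇒ p = 0.634.
The residuum of the Łukasiewicz t-norm gives the supremum: min(1, 1 − 0.900 + 0.634).
1 − 0.900 + 0.634 = 0.734, so t = min(1, 0.734) = 0.734.
Check: 0.900 ⊙ 0.734 = max(0, 0.634) = 0.634 ≤ 0.634.

0.734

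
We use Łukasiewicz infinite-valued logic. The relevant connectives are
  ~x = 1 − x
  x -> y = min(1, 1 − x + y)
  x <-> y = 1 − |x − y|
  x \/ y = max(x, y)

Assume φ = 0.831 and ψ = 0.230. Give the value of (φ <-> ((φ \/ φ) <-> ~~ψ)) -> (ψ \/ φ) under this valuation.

1.000

φ \/ φ = max(0.831, 0.831) = 0.831
~ψ = 1 − 0.230 = 0.770
~~ψ = 1 − 0.770 = 0.230
(φ \/ φ) <-> ~~ψ = 1 − |0.831 − 0.230| = 1 − 0.601 = 0.399
φ <-> ((φ \/ φ) <-> ~~ψ) = 1 − |0.831 − 0.399| = 1 − 0.432 = 0.568
ψ \/ φ = max(0.230, 0.831) = 0.831
(φ <-> ((φ \/ φ) <-> ~~ψ)) -> (ψ \/ φ) = min(1, 1 − 0.568 + 0.831) = min(1, 1.263) = 1.000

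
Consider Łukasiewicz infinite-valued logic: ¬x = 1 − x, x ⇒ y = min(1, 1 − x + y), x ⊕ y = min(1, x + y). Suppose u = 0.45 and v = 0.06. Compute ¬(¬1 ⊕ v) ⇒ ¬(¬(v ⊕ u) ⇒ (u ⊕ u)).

0.06

¬1 = 1 − 1.00 = 0.00
¬1 ⊕ v = min(1, 0.00 + 0.06) = min(1, 0.06) = 0.06
¬(¬1 ⊕ v) = 1 − 0.06 = 0.94
v ⊕ u = min(1, 0.06 + 0.45) = min(1, 0.51) = 0.51
¬(v ⊕ u) = 1 − 0.51 = 0.49
u ⊕ u = min(1, 0.45 + 0.45) = min(1, 0.90) = 0.90
¬(v ⊕ u) ⇒ (u ⊕ u) = min(1, 1 − 0.49 + 0.90) = min(1, 1.41) = 1.00
¬(¬(v ⊕ u) ⇒ (u ⊕ u)) = 1 − 1.00 = 0.00
¬(¬1 ⊕ v) ⇒ ¬(¬(v ⊕ u) ⇒ (u ⊕ u)) = min(1, 1 − 0.94 + 0.00) = min(1, 0.06) = 0.06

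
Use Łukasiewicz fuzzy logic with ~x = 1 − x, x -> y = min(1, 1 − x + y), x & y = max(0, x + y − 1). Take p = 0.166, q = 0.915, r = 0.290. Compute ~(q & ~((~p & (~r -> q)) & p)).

0.085

~p = 1 − 0.166 = 0.834
~r = 1 − 0.290 = 0.710
~r -> q = min(1, 1 − 0.710 + 0.915) = min(1, 1.205) = 1.000
~p & (~r -> q) = max(0, 0.834 + 1.000 − 1) = max(0, 0.834) = 0.834
(~p & (~r -> q)) & p = max(0, 0.834 + 0.166 − 1) = max(0, 0.000) = 0.000
~((~p & (~r -> q)) & p) = 1 − 0.000 = 1.000
q & ~((~p & (~r -> q)) & p) = max(0, 0.915 + 1.000 − 1) = max(0, 0.915) = 0.915
~(q & ~((~p & (~r -> q)) & p)) = 1 − 0.915 = 0.085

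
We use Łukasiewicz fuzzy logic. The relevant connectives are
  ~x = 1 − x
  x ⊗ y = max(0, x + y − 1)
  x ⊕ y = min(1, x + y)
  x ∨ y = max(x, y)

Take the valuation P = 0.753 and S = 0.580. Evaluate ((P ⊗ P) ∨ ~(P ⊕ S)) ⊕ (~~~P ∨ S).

P ⊗ P = max(0, 0.753 + 0.753 − 1) = max(0, 0.506) = 0.506
P ⊕ S = min(1, 0.753 + 0.580) = min(1, 1.333) = 1.000
~(P ⊕ S) = 1 − 1.000 = 0.000
(P ⊗ P) ∨ ~(P ⊕ S) = max(0.506, 0.000) = 0.506
~P = 1 − 0.753 = 0.247
~~P = 1 − 0.247 = 0.753
~~~P = 1 − 0.753 = 0.247
~~~P ∨ S = max(0.247, 0.580) = 0.580
((P ⊗ P) ∨ ~(P ⊕ S)) ⊕ (~~~P ∨ S) = min(1, 0.506 + 0.580) = min(1, 1.086) = 1.000

1.000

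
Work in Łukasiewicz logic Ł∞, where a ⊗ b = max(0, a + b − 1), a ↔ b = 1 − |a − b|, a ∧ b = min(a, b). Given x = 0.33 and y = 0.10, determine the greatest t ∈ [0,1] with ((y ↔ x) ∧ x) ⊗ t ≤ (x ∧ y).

0.77

y ↔ x = 1 − |0.10 − 0.33| = 1 − 0.23 = 0.77
(y ↔ x) ∧ x = min(0.77, 0.33) = 0.33
So the left factor is (y ↔ x) ∧ x = 0.33.
x ∧ y = min(0.33, 0.10) = 0.10
So the right-hand bound is x ∧ y = 0.10.
The residuum of the Łukasiewicz t-norm gives the supremum: min(1, 1 − 0.33 + 0.10).
1 − 0.33 + 0.10 = 0.77, so t = min(1, 0.77) = 0.77.
Check: 0.33 ⊗ 0.77 = max(0, 0.10) = 0.10 ≤ 0.10.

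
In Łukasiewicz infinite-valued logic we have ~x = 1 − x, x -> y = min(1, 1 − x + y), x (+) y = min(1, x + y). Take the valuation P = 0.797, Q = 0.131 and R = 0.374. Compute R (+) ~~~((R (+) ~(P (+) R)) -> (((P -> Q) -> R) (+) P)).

P (+) R = min(1, 0.797 + 0.374) = min(1, 1.171) = 1.000
~(P (+) R) = 1 − 1.000 = 0.000
R (+) ~(P (+) R) = min(1, 0.374 + 0.000) = min(1, 0.374) = 0.374
P -> Q = min(1, 1 − 0.797 + 0.131) = min(1, 0.334) = 0.334
(P -> Q) -> R = min(1, 1 − 0.334 + 0.374) = min(1, 1.040) = 1.000
((P -> Q) -> R) (+) P = min(1, 1.000 + 0.797) = min(1, 1.797) = 1.000
(R (+) ~(P (+) R)) -> (((P -> Q) -> R) (+) P) = min(1, 1 − 0.374 + 1.000) = min(1, 1.626) = 1.000
~((R (+) ~(P (+) R)) -> (((P -> Q) -> R) (+) P)) = 1 − 1.000 = 0.000
~~((R (+) ~(P (+) R)) -> (((P -> Q) -> R) (+) P)) = 1 − 0.000 = 1.000
~~~((R (+) ~(P (+) R)) -> (((P -> Q) -> R) (+) P)) = 1 − 1.000 = 0.000
R (+) ~~~((R (+) ~(P (+) R)) -> (((P -> Q) -> R) (+) P)) = min(1, 0.374 + 0.000) = min(1, 0.374) = 0.374

0.374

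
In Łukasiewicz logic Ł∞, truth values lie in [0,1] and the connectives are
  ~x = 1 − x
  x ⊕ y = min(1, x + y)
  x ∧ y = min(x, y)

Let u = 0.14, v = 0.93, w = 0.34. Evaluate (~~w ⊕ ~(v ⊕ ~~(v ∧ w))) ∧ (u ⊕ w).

0.34

~w = 1 − 0.34 = 0.66
~~w = 1 − 0.66 = 0.34
v ∧ w = min(0.93, 0.34) = 0.34
~(v ∧ w) = 1 − 0.34 = 0.66
~~(v ∧ w) = 1 − 0.66 = 0.34
v ⊕ ~~(v ∧ w) = min(1, 0.93 + 0.34) = min(1, 1.27) = 1.00
~(v ⊕ ~~(v ∧ w)) = 1 − 1.00 = 0.00
~~w ⊕ ~(v ⊕ ~~(v ∧ w)) = min(1, 0.34 + 0.00) = min(1, 0.34) = 0.34
u ⊕ w = min(1, 0.14 + 0.34) = min(1, 0.48) = 0.48
(~~w ⊕ ~(v ⊕ ~~(v ∧ w))) ∧ (u ⊕ w) = min(0.34, 0.48) = 0.34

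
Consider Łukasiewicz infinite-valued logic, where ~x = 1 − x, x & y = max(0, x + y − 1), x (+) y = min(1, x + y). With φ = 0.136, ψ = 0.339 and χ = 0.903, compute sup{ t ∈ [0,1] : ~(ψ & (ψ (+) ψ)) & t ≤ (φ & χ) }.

0.056

ψ (+) ψ = min(1, 0.339 + 0.339) = min(1, 0.678) = 0.678
ψ & (ψ (+) ψ) = max(0, 0.339 + 0.678 − 1) = max(0, 0.017) = 0.017
~(ψ & (ψ (+) ψ)) = 1 − 0.017 = 0.983
So the left factor is ~(ψ & (ψ (+) ψ)) = 0.983.
φ & χ = max(0, 0.136 + 0.903 − 1) = max(0, 0.039) = 0.039
So the right-hand bound is φ & χ = 0.039.
The residuum of the Łukasiewicz t-norm gives the supremum: min(1, 1 − 0.983 + 0.039).
1 − 0.983 + 0.039 = 0.056, so t = min(1, 0.056) = 0.056.
Check: 0.983 & 0.056 = max(0, 0.039) = 0.039 ≤ 0.039.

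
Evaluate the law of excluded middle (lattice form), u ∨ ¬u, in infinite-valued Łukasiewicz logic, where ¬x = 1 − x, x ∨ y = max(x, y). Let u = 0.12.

¬u = 1 − 0.12 = 0.88
u ∨ ¬u = max(0.12, 0.88) = 0.88
(The value 0.88 < 1 shows this instance is not satisfied; not a Ł∞-tautology — its value is max(a, 1−a).)

0.88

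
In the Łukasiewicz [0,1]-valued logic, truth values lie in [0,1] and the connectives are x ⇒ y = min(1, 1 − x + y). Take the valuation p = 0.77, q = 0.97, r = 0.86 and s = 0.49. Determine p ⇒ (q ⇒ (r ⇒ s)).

r ⇒ s = min(1, 1 − 0.86 + 0.49) = min(1, 0.63) = 0.63
q ⇒ (r ⇒ s) = min(1, 1 − 0.97 + 0.63) = min(1, 0.66) = 0.66
p ⇒ (q ⇒ (r ⇒ s)) = min(1, 1 − 0.77 + 0.66) = min(1, 0.89) = 0.89

0.89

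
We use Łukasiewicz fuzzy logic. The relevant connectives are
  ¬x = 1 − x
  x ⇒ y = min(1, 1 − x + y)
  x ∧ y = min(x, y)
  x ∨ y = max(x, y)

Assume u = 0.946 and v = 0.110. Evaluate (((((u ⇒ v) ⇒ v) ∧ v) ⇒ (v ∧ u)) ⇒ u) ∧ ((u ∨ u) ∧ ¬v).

0.890

u ⇒ v = min(1, 1 − 0.946 + 0.110) = min(1, 0.164) = 0.164
(u ⇒ v) ⇒ v = min(1, 1 − 0.164 + 0.110) = min(1, 0.946) = 0.946
((u ⇒ v) ⇒ v) ∧ v = min(0.946, 0.110) = 0.110
v ∧ u = min(0.110, 0.946) = 0.110
(((u ⇒ v) ⇒ v) ∧ v) ⇒ (v ∧ u) = min(1, 1 − 0.110 + 0.110) = min(1, 1.000) = 1.000
((((u ⇒ v) ⇒ v) ∧ v) ⇒ (v ∧ u)) ⇒ u = min(1, 1 − 1.000 + 0.946) = min(1, 0.946) = 0.946
u ∨ u = max(0.946, 0.946) = 0.946
¬v = 1 − 0.110 = 0.890
(u ∨ u) ∧ ¬v = min(0.946, 0.890) = 0.890
(((((u ⇒ v) ⇒ v) ∧ v) ⇒ (v ∧ u)) ⇒ u) ∧ ((u ∨ u) ∧ ¬v) = min(0.946, 0.890) = 0.890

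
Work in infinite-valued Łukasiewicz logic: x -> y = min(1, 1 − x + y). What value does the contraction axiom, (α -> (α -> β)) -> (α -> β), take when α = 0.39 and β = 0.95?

1.00

α -> β = min(1, 1 − 0.39 + 0.95) = min(1, 1.56) = 1.00
α -> (α -> β) = min(1, 1 − 0.39 + 1.00) = min(1, 1.61) = 1.00
(α -> (α -> β)) -> (α -> β) = min(1, 1 − 1.00 + 1.00) = min(1, 1.00) = 1.00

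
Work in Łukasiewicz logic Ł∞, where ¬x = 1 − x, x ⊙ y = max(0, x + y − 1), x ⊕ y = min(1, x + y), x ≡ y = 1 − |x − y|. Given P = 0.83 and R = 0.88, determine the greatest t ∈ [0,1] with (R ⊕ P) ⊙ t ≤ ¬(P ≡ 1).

0.17

R ⊕ P = min(1, 0.88 + 0.83) = min(1, 1.71) = 1.00
So the left factor is R ⊕ P = 1.00.
P ≡ 1 = 1 − |0.83 − 1.00| = 1 − 0.17 = 0.83
¬(P ≡ 1) = 1 − 0.83 = 0.17
So the right-hand bound is ¬(P ≡ 1) = 0.17.
The residuum of the Łukasiewicz t-norm gives the supremum: min(1, 1 − 1.00 + 0.17).
1 − 1.00 + 0.17 = 0.17, so t = min(1, 0.17) = 0.17.
Check: 1.00 ⊙ 0.17 = max(0, 0.17) = 0.17 ≤ 0.17.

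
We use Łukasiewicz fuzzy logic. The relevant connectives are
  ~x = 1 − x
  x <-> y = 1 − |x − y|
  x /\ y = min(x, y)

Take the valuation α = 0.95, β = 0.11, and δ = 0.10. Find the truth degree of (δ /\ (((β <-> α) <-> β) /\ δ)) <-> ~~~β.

0.21

β <-> α = 1 − |0.11 − 0.95| = 1 − 0.84 = 0.16
(β <-> α) <-> β = 1 − |0.16 − 0.11| = 1 − 0.05 = 0.95
((β <-> α) <-> β) /\ δ = min(0.95, 0.10) = 0.10
δ /\ (((β <-> α) <-> β) /\ δ) = min(0.10, 0.10) = 0.10
~β = 1 − 0.11 = 0.89
~~β = 1 − 0.89 = 0.11
~~~β = 1 − 0.11 = 0.89
(δ /\ (((β <-> α) <-> β) /\ δ)) <-> ~~~β = 1 − |0.10 − 0.89| = 1 − 0.79 = 0.21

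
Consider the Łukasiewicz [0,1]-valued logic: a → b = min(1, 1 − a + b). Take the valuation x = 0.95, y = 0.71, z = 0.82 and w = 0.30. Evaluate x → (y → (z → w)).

0.82

z → w = min(1, 1 − 0.82 + 0.30) = min(1, 0.48) = 0.48
y → (z → w) = min(1, 1 − 0.71 + 0.48) = min(1, 0.77) = 0.77
x → (y → (z → w)) = min(1, 1 − 0.95 + 0.77) = min(1, 0.82) = 0.82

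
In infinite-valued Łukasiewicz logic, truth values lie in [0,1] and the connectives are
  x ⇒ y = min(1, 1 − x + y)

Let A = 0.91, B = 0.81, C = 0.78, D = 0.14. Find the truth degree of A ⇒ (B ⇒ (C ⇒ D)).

C ⇒ D = min(1, 1 − 0.78 + 0.14) = min(1, 0.36) = 0.36
B ⇒ (C ⇒ D) = min(1, 1 − 0.81 + 0.36) = min(1, 0.55) = 0.55
A ⇒ (B ⇒ (C ⇒ D)) = min(1, 1 − 0.91 + 0.55) = min(1, 0.64) = 0.64

0.64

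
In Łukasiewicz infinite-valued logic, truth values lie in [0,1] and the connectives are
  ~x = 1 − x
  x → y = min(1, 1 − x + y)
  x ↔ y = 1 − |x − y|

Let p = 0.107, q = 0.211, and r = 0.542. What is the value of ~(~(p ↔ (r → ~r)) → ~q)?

~r = 1 − 0.542 = 0.458
r → ~r = min(1, 1 − 0.542 + 0.458) = min(1, 0.916) = 0.916
p ↔ (r → ~r) = 1 − |0.107 − 0.916| = 1 − 0.809 = 0.191
~(p ↔ (r → ~r)) = 1 − 0.191 = 0.809
~q = 1 − 0.211 = 0.789
~(p ↔ (r → ~r)) → ~q = min(1, 1 − 0.809 + 0.789) = min(1, 0.980) = 0.980
~(~(p ↔ (r → ~r)) → ~q) = 1 − 0.980 = 0.020

0.020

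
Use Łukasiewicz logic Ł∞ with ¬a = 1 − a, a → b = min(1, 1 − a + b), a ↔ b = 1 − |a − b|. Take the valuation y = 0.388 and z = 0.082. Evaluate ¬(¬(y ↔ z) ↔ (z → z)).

0.694

y ↔ z = 1 − |0.388 − 0.082| = 1 − 0.306 = 0.694
¬(y ↔ z) = 1 − 0.694 = 0.306
z → z = min(1, 1 − 0.082 + 0.082) = min(1, 1.000) = 1.000
¬(y ↔ z) ↔ (z → z) = 1 − |0.306 − 1.000| = 1 − 0.694 = 0.306
¬(¬(y ↔ z) ↔ (z → z)) = 1 − 0.306 = 0.694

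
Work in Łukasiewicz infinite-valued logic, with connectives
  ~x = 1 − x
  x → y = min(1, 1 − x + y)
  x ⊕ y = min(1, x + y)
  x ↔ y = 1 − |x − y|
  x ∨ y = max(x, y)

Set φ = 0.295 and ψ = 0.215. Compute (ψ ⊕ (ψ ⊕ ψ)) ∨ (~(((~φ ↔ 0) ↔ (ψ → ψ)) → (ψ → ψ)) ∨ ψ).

ψ ⊕ ψ = min(1, 0.215 + 0.215) = min(1, 0.430) = 0.430
ψ ⊕ (ψ ⊕ ψ) = min(1, 0.215 + 0.430) = min(1, 0.645) = 0.645
~φ = 1 − 0.295 = 0.705
~φ ↔ 0 = 1 − |0.705 − 0.000| = 1 − 0.705 = 0.295
ψ → ψ = min(1, 1 − 0.215 + 0.215) = min(1, 1.000) = 1.000
(~φ ↔ 0) ↔ (ψ → ψ) = 1 − |0.295 − 1.000| = 1 − 0.705 = 0.295
((~φ ↔ 0) ↔ (ψ → ψ)) → (ψ → ψ) = min(1, 1 − 0.295 + 1.000) = min(1, 1.705) = 1.000
~(((~φ ↔ 0) ↔ (ψ → ψ)) → (ψ → ψ)) = 1 − 1.000 = 0.000
~(((~φ ↔ 0) ↔ (ψ → ψ)) → (ψ → ψ)) ∨ ψ = max(0.000, 0.215) = 0.215
(ψ ⊕ (ψ ⊕ ψ)) ∨ (~(((~φ ↔ 0) ↔ (ψ → ψ)) → (ψ → ψ)) ∨ ψ) = max(0.645, 0.215) = 0.645

0.645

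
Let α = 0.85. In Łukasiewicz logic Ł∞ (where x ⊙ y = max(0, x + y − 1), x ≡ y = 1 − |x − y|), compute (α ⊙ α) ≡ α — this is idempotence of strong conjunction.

α ⊙ α = max(0, 0.85 + 0.85 − 1) = max(0, 0.70) = 0.70
(α ⊙ α) ≡ α = 1 − |0.70 − 0.85| = 1 − 0.15 = 0.85
(The value 0.85 < 1 shows this instance is not satisfied; fails in Ł∞ since a ⊗ a = max(0, 2a−1) ≠ a in general.)

0.85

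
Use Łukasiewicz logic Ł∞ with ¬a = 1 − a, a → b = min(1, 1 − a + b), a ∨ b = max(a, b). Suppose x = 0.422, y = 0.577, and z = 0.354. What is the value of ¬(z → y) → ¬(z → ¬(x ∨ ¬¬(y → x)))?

z → y = min(1, 1 − 0.354 + 0.577) = min(1, 1.223) = 1.000
¬(z → y) = 1 − 1.000 = 0.000
y → x = min(1, 1 − 0.577 + 0.422) = min(1, 0.845) = 0.845
¬(y → x) = 1 − 0.845 = 0.155
¬¬(y → x) = 1 − 0.155 = 0.845
x ∨ ¬¬(y → x) = max(0.422, 0.845) = 0.845
¬(x ∨ ¬¬(y → x)) = 1 − 0.845 = 0.155
z → ¬(x ∨ ¬¬(y → x)) = min(1, 1 − 0.354 + 0.155) = min(1, 0.801) = 0.801
¬(z → ¬(x ∨ ¬¬(y → x))) = 1 − 0.801 = 0.199
¬(z → y) → ¬(z → ¬(x ∨ ¬¬(y → x))) = min(1, 1 − 0.000 + 0.199) = min(1, 1.199) = 1.000

1.000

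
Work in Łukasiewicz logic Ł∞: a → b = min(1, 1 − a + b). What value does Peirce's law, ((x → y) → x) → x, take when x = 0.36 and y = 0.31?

0.95

x → y = min(1, 1 − 0.36 + 0.31) = min(1, 0.95) = 0.95
(x → y) → x = min(1, 1 − 0.95 + 0.36) = min(1, 0.41) = 0.41
((x → y) → x) → x = min(1, 1 − 0.41 + 0.36) = min(1, 0.95) = 0.95
(The value 0.95 < 1 shows this instance is not satisfied; not a Ł∞-tautology in general.)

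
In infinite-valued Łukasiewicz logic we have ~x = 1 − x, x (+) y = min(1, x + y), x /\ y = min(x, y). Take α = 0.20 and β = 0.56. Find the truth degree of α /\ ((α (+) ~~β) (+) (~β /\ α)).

~β = 1 − 0.56 = 0.44
~~β = 1 − 0.44 = 0.56
α (+) ~~β = min(1, 0.20 + 0.56) = min(1, 0.76) = 0.76
~β /\ α = min(0.44, 0.20) = 0.20
(α (+) ~~β) (+) (~β /\ α) = min(1, 0.76 + 0.20) = min(1, 0.96) = 0.96
α /\ ((α (+) ~~β) (+) (~β /\ α)) = min(0.20, 0.96) = 0.20

0.20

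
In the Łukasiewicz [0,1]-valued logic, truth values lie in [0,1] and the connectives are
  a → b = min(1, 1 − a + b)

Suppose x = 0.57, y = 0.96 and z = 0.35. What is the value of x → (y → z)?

y → z = min(1, 1 − 0.96 + 0.35) = min(1, 0.39) = 0.39
x → (y → z) = min(1, 1 − 0.57 + 0.39) = min(1, 0.82) = 0.82

0.82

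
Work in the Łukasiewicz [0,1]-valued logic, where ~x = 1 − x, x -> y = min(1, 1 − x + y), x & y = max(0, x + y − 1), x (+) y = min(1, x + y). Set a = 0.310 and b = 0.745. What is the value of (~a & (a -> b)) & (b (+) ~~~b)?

0.690

~a = 1 − 0.310 = 0.690
a -> b = min(1, 1 − 0.310 + 0.745) = min(1, 1.435) = 1.000
~a & (a -> b) = max(0, 0.690 + 1.000 − 1) = max(0, 0.690) = 0.690
~b = 1 − 0.745 = 0.255
~~b = 1 − 0.255 = 0.745
~~~b = 1 − 0.745 = 0.255
b (+) ~~~b = min(1, 0.745 + 0.255) = min(1, 1.000) = 1.000
(~a & (a -> b)) & (b (+) ~~~b) = max(0, 0.690 + 1.000 − 1) = max(0, 0.690) = 0.690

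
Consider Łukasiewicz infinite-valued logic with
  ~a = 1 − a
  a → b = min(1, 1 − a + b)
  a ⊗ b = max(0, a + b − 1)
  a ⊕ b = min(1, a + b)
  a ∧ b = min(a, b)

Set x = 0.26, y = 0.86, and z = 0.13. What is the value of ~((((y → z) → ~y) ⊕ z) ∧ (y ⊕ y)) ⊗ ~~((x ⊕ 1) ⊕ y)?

y → z = min(1, 1 − 0.86 + 0.13) = min(1, 0.27) = 0.27
~y = 1 − 0.86 = 0.14
(y → z) → ~y = min(1, 1 − 0.27 + 0.14) = min(1, 0.87) = 0.87
((y → z) → ~y) ⊕ z = min(1, 0.87 + 0.13) = min(1, 1.00) = 1.00
y ⊕ y = min(1, 0.86 + 0.86) = min(1, 1.72) = 1.00
(((y → z) → ~y) ⊕ z) ∧ (y ⊕ y) = min(1.00, 1.00) = 1.00
~((((y → z) → ~y) ⊕ z) ∧ (y ⊕ y)) = 1 − 1.00 = 0.00
x ⊕ 1 = min(1, 0.26 + 1.00) = min(1, 1.26) = 1.00
(x ⊕ 1) ⊕ y = min(1, 1.00 + 0.86) = min(1, 1.86) = 1.00
~((x ⊕ 1) ⊕ y) = 1 − 1.00 = 0.00
~~((x ⊕ 1) ⊕ y) = 1 − 0.00 = 1.00
~((((y → z) → ~y) ⊕ z) ∧ (y ⊕ y)) ⊗ ~~((x ⊕ 1) ⊕ y) = max(0, 0.00 + 1.00 − 1) = max(0, 0.00) = 0.00

0.00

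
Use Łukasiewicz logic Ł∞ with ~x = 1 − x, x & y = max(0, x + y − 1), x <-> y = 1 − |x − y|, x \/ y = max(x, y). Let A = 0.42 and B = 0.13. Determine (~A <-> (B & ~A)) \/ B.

0.42

~A = 1 − 0.42 = 0.58
B & ~A = max(0, 0.13 + 0.58 − 1) = max(0, -0.29) = 0.00
~A <-> (B & ~A) = 1 − |0.58 − 0.00| = 1 − 0.58 = 0.42
(~A <-> (B & ~A)) \/ B = max(0.42, 0.13) = 0.42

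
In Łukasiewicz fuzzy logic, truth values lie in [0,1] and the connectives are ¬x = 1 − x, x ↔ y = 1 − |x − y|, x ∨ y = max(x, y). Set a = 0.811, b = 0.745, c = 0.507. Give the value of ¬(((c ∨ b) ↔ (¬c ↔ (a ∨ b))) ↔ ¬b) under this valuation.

0.682

c ∨ b = max(0.507, 0.745) = 0.745
¬c = 1 − 0.507 = 0.493
a ∨ b = max(0.811, 0.745) = 0.811
¬c ↔ (a ∨ b) = 1 − |0.493 − 0.811| = 1 − 0.318 = 0.682
(c ∨ b) ↔ (¬c ↔ (a ∨ b)) = 1 − |0.745 − 0.682| = 1 − 0.063 = 0.937
¬b = 1 − 0.745 = 0.255
((c ∨ b) ↔ (¬c ↔ (a ∨ b))) ↔ ¬b = 1 − |0.937 − 0.255| = 1 − 0.682 = 0.318
¬(((c ∨ b) ↔ (¬c ↔ (a ∨ b))) ↔ ¬b) = 1 − 0.318 = 0.682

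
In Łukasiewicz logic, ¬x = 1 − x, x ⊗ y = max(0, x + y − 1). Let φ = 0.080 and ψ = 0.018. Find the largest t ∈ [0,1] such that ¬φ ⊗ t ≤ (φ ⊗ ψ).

¬φ = 1 − 0.080 = 0.920
So the left factor is ¬φ = 0.920.
φ ⊗ ψ = max(0, 0.080 + 0.018 − 1) = max(0, -0.902) = 0.000
So the right-hand bound is φ ⊗ ψ = 0.000.
The residuum of the Łukasiewicz t-norm gives the supremum: min(1, 1 − 0.920 + 0.000).
1 − 0.920 + 0.000 = 0.080, so t = min(1, 0.080) = 0.080.
Check: 0.920 ⊗ 0.080 = max(0, 0.000) = 0.000 ≤ 0.000.

0.080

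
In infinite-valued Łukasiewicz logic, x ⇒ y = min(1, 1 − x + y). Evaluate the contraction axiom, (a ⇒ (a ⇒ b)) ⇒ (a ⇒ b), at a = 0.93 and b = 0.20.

0.93

a ⇒ b = min(1, 1 − 0.93 + 0.20) = min(1, 0.27) = 0.27
a ⇒ (a ⇒ b) = min(1, 1 − 0.93 + 0.27) = min(1, 0.34) = 0.34
(a ⇒ (a ⇒ b)) ⇒ (a ⇒ b) = min(1, 1 − 0.34 + 0.27) = min(1, 0.93) = 0.93
(The value 0.93 < 1 shows this instance is not satisfied; fails in Ł∞ (the t-norm is not idempotent).)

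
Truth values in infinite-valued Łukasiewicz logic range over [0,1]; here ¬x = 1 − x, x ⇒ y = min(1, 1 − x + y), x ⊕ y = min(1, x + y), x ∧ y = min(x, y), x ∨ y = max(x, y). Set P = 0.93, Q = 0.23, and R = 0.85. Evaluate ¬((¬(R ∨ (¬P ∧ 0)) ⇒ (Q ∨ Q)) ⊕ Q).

0.00

¬P = 1 − 0.93 = 0.07
¬P ∧ 0 = min(0.07, 0.00) = 0.00
R ∨ (¬P ∧ 0) = max(0.85, 0.00) = 0.85
¬(R ∨ (¬P ∧ 0)) = 1 − 0.85 = 0.15
Q ∨ Q = max(0.23, 0.23) = 0.23
¬(R ∨ (¬P ∧ 0)) ⇒ (Q ∨ Q) = min(1, 1 − 0.15 + 0.23) = min(1, 1.08) = 1.00
(¬(R ∨ (¬P ∧ 0)) ⇒ (Q ∨ Q)) ⊕ Q = min(1, 1.00 + 0.23) = min(1, 1.23) = 1.00
¬((¬(R ∨ (¬P ∧ 0)) ⇒ (Q ∨ Q)) ⊕ Q) = 1 − 1.00 = 0.00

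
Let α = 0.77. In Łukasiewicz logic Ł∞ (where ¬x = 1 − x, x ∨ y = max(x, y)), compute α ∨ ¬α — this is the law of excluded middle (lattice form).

0.77

¬α = 1 − 0.77 = 0.23
α ∨ ¬α = max(0.77, 0.23) = 0.77
(The value 0.77 < 1 shows this instance is not satisfied; not a Ł∞-tautology — its value is max(a, 1−a).)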